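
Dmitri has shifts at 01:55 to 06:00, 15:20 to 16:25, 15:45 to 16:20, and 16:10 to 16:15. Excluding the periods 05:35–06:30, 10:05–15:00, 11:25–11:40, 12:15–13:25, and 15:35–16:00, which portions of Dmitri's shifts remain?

01:55–05:35, 15:20–15:35, 16:00–16:25

Merge the first list: 01:55–06:00, 15:20–16:25.
Merge the second list: 05:35–06:30, 10:05–15:00, 15:35–16:00.
01:55–06:00 with B removed leaves 01:55–05:35.
15:20–16:25 with B removed leaves 15:20–15:35, 16:00–16:25.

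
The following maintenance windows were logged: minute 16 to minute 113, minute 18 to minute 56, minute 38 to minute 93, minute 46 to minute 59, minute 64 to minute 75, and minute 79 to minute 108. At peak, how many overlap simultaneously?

Sweep endpoints in order; track running count of active intervals.
Peak of 4 reached at minute 46.

4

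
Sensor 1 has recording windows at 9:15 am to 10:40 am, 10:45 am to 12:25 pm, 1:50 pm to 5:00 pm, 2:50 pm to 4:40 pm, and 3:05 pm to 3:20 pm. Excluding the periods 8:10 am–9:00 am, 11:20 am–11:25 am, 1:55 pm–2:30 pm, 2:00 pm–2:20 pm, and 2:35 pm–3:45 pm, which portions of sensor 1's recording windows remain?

9:15 am–10:40 am, 10:45 am–11:20 am, 11:25 am–12:25 pm, 1:50 pm–1:55 pm, 2:30 pm–2:35 pm, 3:45 pm–5:00 pm

Merge the first list: 9:15 am–10:40 am, 10:45 am–12:25 pm, 1:50 pm–5:00 pm.
Merge the second list: 8:10 am–9:00 am, 11:20 am–11:25 am, 1:55 pm–2:30 pm, 2:35 pm–3:45 pm.
9:15 am–10:40 am: no B overlap → unchanged.
10:45 am–12:25 pm minus B → 10:45 am–11:20 am, 11:25 am–12:25 pm.
1:50 pm–5:00 pm minus B → 1:50 pm–1:55 pm, 2:30 pm–2:35 pm, 3:45 pm–5:00 pm.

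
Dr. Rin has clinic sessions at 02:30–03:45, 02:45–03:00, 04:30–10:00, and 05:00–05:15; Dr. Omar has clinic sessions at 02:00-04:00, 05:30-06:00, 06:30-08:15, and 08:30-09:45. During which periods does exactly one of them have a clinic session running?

02:00–02:30, 03:45–04:00, 04:30–05:30, 06:00–06:30, 08:15–08:30, 09:45–10:00

Merge the first list: 02:30–03:45, 04:30–10:00.
A but not B: 04:30–05:30, 06:00–06:30, 08:15–08:30, 09:45–10:00.
B but not A: 02:00–02:30, 03:45–04:00.
Combining gives A △ B.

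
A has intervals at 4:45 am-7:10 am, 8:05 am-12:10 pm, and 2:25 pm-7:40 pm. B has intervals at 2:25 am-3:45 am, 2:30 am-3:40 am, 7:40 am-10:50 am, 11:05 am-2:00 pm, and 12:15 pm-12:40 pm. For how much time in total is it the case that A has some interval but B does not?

B, merged: 2:25 am-3:45 am, 7:40 am-10:50 am, 11:05 am-2:00 pm.
A \ B = 4:45 am-7:10 am, 10:50 am-11:05 am, 2:25 pm-7:40 pm.
Total: 2 h 25 min + 15 min + 5 h 15 min = 7 h 55 min.

7 h 55 min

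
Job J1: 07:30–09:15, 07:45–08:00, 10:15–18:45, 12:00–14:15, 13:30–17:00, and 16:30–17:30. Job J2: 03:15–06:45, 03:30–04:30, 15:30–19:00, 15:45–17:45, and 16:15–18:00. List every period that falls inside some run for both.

A, merged: 07:30–09:15, 10:15–18:45.
B, merged: 03:15–06:45, 15:30–19:00.
07:30–09:15: no overlap with the second set.
10:15–18:45 meets the second set on 15:30–18:45.

15:30–18:45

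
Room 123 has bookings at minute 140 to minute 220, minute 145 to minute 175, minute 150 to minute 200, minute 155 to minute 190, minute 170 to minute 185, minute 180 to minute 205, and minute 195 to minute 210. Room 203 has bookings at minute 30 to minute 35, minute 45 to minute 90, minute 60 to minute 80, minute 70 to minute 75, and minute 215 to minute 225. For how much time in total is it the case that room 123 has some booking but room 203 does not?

Merge the first list: minute 140 to minute 220.
Merge the second list: minute 30 to minute 35, minute 45 to minute 90, minute 215 to minute 225.
A \ B = minute 140 to minute 215.
Total: 75 minutes.

75 minutes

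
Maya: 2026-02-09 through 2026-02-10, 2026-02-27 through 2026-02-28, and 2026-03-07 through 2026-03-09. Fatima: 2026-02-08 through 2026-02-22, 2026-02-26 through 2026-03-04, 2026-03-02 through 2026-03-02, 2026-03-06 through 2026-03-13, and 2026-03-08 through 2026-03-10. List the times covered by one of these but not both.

2026-02-08 through 2026-02-08, 2026-02-11 through 2026-02-22, 2026-02-26 through 2026-02-26, 2026-03-01 through 2026-03-04, 2026-03-06 through 2026-03-06, 2026-03-10 through 2026-03-13

Merge the second list: 2026-02-08 through 2026-02-22, 2026-02-26 through 2026-03-04, 2026-03-06 through 2026-03-13.
A \ B = none.
B \ A = 2026-02-08 through 2026-02-08, 2026-02-11 through 2026-02-22, 2026-02-26 through 2026-02-26, 2026-03-01 through 2026-03-04, 2026-03-06 through 2026-03-06, 2026-03-10 through 2026-03-13.
Union of the two gives the symmetric difference.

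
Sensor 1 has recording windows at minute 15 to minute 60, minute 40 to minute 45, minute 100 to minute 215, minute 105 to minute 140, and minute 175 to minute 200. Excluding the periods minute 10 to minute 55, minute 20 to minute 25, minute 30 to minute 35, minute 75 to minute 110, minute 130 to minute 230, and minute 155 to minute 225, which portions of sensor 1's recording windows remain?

minute 55 to minute 60, minute 110 to minute 130

First set merges to minute 15 to minute 60, minute 100 to minute 215.
Second set merges to minute 10 to minute 55, minute 75 to minute 110, minute 130 to minute 230.
minute 15 to minute 60 \ B = minute 55 to minute 60.
minute 100 to minute 215 \ B = minute 110 to minute 130.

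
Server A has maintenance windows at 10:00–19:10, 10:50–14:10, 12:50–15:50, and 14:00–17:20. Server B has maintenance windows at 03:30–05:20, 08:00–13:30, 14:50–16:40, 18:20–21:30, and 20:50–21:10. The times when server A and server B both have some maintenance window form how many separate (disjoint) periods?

3

Merge the first list: 10:00-19:10.
Merge the second list: 03:30-05:20, 08:00-13:30, 14:50-16:40, 18:20-21:30.
A ∩ B = 10:00-13:30, 14:50-16:40, 18:20-19:10.
That is 3 disjoint pieces.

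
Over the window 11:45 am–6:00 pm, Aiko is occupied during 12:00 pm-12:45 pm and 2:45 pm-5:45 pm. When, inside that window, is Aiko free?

11:45 am–12:00 pm, 12:45 pm–2:45 pm, 5:45 pm–6:00 pm

The merged coverage is 12:00 pm–12:45 pm, 2:45 pm–5:45 pm.
Uncovered inside 11:45 am–6:00 pm: 11:45 am–12:00 pm, 12:45 pm–2:45 pm, 5:45 pm–6:00 pm.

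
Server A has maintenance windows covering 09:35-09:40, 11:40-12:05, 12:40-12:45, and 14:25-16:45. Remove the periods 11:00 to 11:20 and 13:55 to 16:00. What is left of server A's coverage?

09:35-09:40, 11:40-12:05, 12:40-12:45, 16:00-16:45

09:35-09:40 is untouched.
11:40-12:05 is untouched.
12:40-12:45 is untouched.
14:25-16:45 with B removed leaves 16:00-16:45.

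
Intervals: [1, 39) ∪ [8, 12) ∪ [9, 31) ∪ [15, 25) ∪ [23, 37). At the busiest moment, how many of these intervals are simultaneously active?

4

Sweep endpoints in order; track running count of active intervals.
Peak of 4 reached at 23.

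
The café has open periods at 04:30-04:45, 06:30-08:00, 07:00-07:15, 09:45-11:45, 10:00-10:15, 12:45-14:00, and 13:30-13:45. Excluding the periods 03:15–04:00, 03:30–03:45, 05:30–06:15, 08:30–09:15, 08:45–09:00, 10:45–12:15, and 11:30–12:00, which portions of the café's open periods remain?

A, merged: 04:30–04:45, 06:30–08:00, 09:45–11:45, 12:45–14:00.
B, merged: 03:15–04:00, 05:30–06:15, 08:30–09:15, 10:45–12:15.
04:30–04:45: no B overlap → unchanged.
06:30–08:00: no B overlap → unchanged.
09:45–11:45 minus B → 09:45–10:45.
12:45–14:00: no B overlap → unchanged.

04:30–04:45, 06:30–08:00, 09:45–10:45, 12:45–14:00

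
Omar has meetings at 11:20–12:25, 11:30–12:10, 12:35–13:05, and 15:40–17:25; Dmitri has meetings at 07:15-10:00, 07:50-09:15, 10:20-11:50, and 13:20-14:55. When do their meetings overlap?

Merge the first list: 11:20-12:25, 12:35-13:05, 15:40-17:25.
Merge the second list: 07:15-10:00, 10:20-11:50, 13:20-14:55.
11:20-12:25 overlaps B on 11:20-11:50.
12:35-13:05 falls entirely outside B.
15:40-17:25 falls entirely outside B.

11:20-11:50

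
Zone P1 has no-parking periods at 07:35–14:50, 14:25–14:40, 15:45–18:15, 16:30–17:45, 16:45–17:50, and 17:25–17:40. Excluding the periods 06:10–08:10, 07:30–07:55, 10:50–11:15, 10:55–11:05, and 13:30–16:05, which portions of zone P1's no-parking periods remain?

08:10-10:50, 11:15-13:30, 16:05-18:15

First set merges to 07:35-14:50, 15:45-18:15.
Second set merges to 06:10-08:10, 10:50-11:15, 13:30-16:05.
07:35-14:50 \ B = 08:10-10:50, 11:15-13:30.
15:45-18:15 \ B = 16:05-18:15.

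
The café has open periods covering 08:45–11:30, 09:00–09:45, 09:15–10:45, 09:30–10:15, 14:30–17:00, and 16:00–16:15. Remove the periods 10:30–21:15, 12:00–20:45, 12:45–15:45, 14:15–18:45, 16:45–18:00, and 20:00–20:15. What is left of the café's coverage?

First set merges to 08:45–11:30, 14:30–17:00.
Second set merges to 10:30–21:15.
08:45–11:30 with B removed leaves 08:45–10:30.
14:30–17:00 lies entirely inside B → drops out.

08:45–10:30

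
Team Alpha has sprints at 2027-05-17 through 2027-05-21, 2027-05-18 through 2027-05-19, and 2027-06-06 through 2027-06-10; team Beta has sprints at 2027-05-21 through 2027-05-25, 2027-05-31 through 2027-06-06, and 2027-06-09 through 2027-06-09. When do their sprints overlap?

Merge the first list: 2027-05-17 through 2027-05-21, 2027-06-06 through 2027-06-10.
2027-05-17 through 2027-05-21 overlaps B on 2027-05-21 through 2027-05-21.
2027-06-06 through 2027-06-10 overlaps B on 2027-06-06 through 2027-06-06, 2027-06-09 through 2027-06-09.

2027-05-21 through 2027-05-21, 2027-06-06 through 2027-06-06, 2027-06-09 through 2027-06-09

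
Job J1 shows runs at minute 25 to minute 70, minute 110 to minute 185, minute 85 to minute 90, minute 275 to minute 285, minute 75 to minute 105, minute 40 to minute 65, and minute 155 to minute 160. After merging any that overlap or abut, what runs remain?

minute 25 to minute 70, minute 75 to minute 105, minute 110 to minute 185, minute 275 to minute 285

Sort by start: minute 25 to minute 70, minute 40 to minute 65, minute 75 to minute 105, minute 85 to minute 90, minute 110 to minute 185, minute 155 to minute 160, minute 275 to minute 285.
minute 40 to minute 65 overlaps/touches minute 25 to minute 70 → extend to minute 25 to minute 70.
minute 75 to minute 105 is disjoint → start new block.
minute 85 to minute 90 overlaps/touches minute 75 to minute 105 → extend to minute 75 to minute 105.
minute 110 to minute 185 is disjoint → start new block.
minute 155 to minute 160 overlaps/touches minute 110 to minute 185 → extend to minute 110 to minute 185.
minute 275 to minute 285 is disjoint → start new block.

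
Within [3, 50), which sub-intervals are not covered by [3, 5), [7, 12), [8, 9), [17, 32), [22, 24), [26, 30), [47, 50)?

[5, 7) ∪ [12, 17) ∪ [32, 47)

The merged coverage is [3, 5), [7, 12), [17, 32), [47, 50).
Complement within [3, 50): [5, 7), [12, 17), [32, 47).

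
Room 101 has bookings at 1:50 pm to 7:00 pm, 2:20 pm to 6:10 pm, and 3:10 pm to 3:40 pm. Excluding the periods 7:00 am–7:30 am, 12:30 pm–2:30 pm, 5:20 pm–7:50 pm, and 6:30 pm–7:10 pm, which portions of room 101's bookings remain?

2:30 pm–5:20 pm

A, merged: 1:50 pm–7:00 pm.
B, merged: 7:00 am–7:30 am, 12:30 pm–2:30 pm, 5:20 pm–7:50 pm.
1:50 pm–7:00 pm with B removed leaves 2:30 pm–5:20 pm.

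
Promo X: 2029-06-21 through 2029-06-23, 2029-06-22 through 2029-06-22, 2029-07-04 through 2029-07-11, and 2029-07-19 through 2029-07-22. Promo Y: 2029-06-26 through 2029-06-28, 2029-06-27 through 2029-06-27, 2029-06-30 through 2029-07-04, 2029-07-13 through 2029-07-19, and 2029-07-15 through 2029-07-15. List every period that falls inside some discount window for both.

2029-07-04 through 2029-07-04, 2029-07-19 through 2029-07-19

Merge the first list: 2029-06-21 through 2029-06-23, 2029-07-04 through 2029-07-11, 2029-07-19 through 2029-07-22.
Merge the second list: 2029-06-26 through 2029-06-28, 2029-06-30 through 2029-07-04, 2029-07-13 through 2029-07-19.
2029-06-21 through 2029-06-23: no overlap with the second set.
2029-07-04 through 2029-07-11 meets the second set on 2029-07-04 through 2029-07-04.
2029-07-19 through 2029-07-22 meets the second set on 2029-07-19 through 2029-07-19.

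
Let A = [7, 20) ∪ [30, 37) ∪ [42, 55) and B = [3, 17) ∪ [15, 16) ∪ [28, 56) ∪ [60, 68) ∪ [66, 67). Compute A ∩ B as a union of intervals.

B, merged: [3, 17), [28, 56), [60, 68).
[7, 20) meets the second set on [7, 17).
[30, 37) meets the second set on [30, 37).
[42, 55) meets the second set on [42, 55).

[7, 17) ∪ [30, 37) ∪ [42, 55)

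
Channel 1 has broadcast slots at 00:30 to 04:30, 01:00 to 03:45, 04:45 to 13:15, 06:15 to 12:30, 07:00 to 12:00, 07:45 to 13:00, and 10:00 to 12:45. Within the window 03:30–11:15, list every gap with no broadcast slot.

The merged coverage is 00:30-04:30, 04:45-13:15.
Uncovered inside 03:30-11:15: 04:30-04:45.

04:30-04:45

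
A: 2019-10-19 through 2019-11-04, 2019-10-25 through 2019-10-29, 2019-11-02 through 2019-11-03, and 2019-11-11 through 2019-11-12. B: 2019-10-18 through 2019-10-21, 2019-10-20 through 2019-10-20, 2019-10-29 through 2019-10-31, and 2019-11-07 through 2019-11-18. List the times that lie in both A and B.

2019-10-19 through 2019-10-21, 2019-10-29 through 2019-10-31, 2019-11-11 through 2019-11-12

First set merges to 2019-10-19 through 2019-11-04, 2019-11-11 through 2019-11-12.
Second set merges to 2019-10-18 through 2019-10-21, 2019-10-29 through 2019-10-31, 2019-11-07 through 2019-11-18.
2019-10-19 through 2019-11-04 meets the second set on 2019-10-19 through 2019-10-21, 2019-10-29 through 2019-10-31.
2019-11-11 through 2019-11-12 meets the second set on 2019-11-11 through 2019-11-12.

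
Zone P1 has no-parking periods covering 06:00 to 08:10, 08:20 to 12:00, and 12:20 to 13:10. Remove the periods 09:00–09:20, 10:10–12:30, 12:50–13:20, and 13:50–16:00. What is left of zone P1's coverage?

06:00–08:10, 08:20–09:00, 09:20–10:10, 12:30–12:50

06:00–08:10: nothing removed.
08:20–12:00 \ B = 08:20–09:00, 09:20–10:10.
12:20–13:10 \ B = 12:30–12:50.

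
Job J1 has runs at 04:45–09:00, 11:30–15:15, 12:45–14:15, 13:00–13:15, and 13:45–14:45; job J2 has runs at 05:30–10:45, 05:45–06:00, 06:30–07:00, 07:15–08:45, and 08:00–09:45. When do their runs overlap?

A, merged: 04:45–09:00, 11:30–15:15.
B, merged: 05:30–10:45.
04:45–09:00 overlaps B on 05:30–09:00.
11:30–15:15 falls entirely outside B.

05:30–09:00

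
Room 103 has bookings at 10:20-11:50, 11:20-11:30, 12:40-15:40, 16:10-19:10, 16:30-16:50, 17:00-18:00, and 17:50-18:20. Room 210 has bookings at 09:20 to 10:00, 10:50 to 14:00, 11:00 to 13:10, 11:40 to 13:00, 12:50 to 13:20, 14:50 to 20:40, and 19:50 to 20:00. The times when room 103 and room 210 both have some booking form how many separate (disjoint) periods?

4

First set merges to 10:20-11:50, 12:40-15:40, 16:10-19:10.
Second set merges to 09:20-10:00, 10:50-14:00, 14:50-20:40.
A ∩ B = 10:50-11:50, 12:40-14:00, 14:50-15:40, 16:10-19:10.
That is 4 disjoint pieces.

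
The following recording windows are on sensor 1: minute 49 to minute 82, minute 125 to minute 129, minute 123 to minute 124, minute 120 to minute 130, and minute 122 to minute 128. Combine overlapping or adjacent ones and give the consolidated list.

minute 49 to minute 82, minute 120 to minute 130

Sort by start: minute 49 to minute 82, minute 120 to minute 130, minute 122 to minute 128, minute 123 to minute 124, minute 125 to minute 129.
minute 120 to minute 130 is disjoint → start new block.
minute 122 to minute 128 overlaps/touches minute 120 to minute 130 → extend to minute 120 to minute 130.
minute 123 to minute 124 overlaps/touches minute 120 to minute 130 → extend to minute 120 to minute 130.
minute 125 to minute 129 overlaps/touches minute 120 to minute 130 → extend to minute 120 to minute 130.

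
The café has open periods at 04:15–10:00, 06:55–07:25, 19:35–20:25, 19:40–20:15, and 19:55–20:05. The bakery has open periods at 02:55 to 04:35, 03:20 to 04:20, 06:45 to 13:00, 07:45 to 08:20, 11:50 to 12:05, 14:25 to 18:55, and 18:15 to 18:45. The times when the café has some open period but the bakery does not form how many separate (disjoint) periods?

Merge the first list: 04:15-10:00, 19:35-20:25.
Merge the second list: 02:55-04:35, 06:45-13:00, 14:25-18:55.
A \ B = 04:35-06:45, 19:35-20:25.
That is 2 disjoint pieces.

2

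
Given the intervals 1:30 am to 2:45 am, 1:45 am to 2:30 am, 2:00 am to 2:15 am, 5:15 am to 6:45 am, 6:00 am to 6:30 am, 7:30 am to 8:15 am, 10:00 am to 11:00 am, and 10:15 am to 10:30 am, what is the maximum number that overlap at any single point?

Sweep endpoints in order; track running count of active intervals.
Peak of 3 reached at 2:00 am.

3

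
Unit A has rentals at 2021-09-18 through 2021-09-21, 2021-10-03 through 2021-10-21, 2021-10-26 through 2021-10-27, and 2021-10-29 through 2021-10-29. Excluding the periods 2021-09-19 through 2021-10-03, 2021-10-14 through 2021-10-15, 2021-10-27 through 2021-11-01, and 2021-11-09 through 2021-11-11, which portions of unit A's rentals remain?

2021-09-18 through 2021-09-21 minus B → 2021-09-18 through 2021-09-18.
2021-10-03 through 2021-10-21 minus B → 2021-10-04 through 2021-10-13, 2021-10-16 through 2021-10-21.
2021-10-26 through 2021-10-27 minus B → 2021-10-26 through 2021-10-26.
2021-10-29 through 2021-10-29: fully covered by B → removed.

2021-09-18 through 2021-09-18, 2021-10-04 through 2021-10-13, 2021-10-16 through 2021-10-21, 2021-10-26 through 2021-10-26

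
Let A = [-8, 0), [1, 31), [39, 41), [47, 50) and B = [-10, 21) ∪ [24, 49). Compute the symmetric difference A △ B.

[-10, -8) ∪ [0, 1) ∪ [21, 24) ∪ [31, 39) ∪ [41, 47) ∪ [49, 50)

Only in the first: [21, 24), [49, 50).
Only in the second: [-10, -8), [0, 1), [31, 39), [41, 47).
Together these are the periods covered by exactly one.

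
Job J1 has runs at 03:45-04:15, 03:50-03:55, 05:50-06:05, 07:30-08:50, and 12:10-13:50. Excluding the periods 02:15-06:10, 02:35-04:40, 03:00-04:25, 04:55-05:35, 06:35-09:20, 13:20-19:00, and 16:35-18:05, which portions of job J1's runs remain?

First set merges to 03:45–04:15, 05:50–06:05, 07:30–08:50, 12:10–13:50.
Second set merges to 02:15–06:10, 06:35–09:20, 13:20–19:00.
03:45–04:15: entirely removed.
05:50–06:05: entirely removed.
07:30–08:50: entirely removed.
12:10–13:50 \ B = 12:10–13:20.

12:10–13:20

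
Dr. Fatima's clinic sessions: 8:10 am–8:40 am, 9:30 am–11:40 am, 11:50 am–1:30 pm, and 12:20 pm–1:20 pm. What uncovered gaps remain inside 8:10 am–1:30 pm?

The merged coverage is 8:10 am-8:40 am, 9:30 am-11:40 am, 11:50 am-1:30 pm.
Complement within 8:10 am-1:30 pm: 8:40 am-9:30 am, 11:40 am-11:50 am.

8:40 am-9:30 am, 11:40 am-11:50 am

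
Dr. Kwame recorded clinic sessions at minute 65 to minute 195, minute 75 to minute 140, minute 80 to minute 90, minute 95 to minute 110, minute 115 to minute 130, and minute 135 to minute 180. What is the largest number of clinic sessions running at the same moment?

3

Sweep endpoints in order; track running count of active intervals.
Peak of 3 reached at minute 80.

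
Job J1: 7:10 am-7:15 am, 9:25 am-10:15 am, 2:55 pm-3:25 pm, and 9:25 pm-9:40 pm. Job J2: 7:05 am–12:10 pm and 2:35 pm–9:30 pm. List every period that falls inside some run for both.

7:10 am-7:15 am ∩ B → 7:10 am-7:15 am.
9:25 am-10:15 am ∩ B → 9:25 am-10:15 am.
2:55 pm-3:25 pm ∩ B → 2:55 pm-3:25 pm.
9:25 pm-9:40 pm ∩ B → 9:25 pm-9:30 pm.

7:10 am-7:15 am, 9:25 am-10:15 am, 2:55 pm-3:25 pm, 9:25 pm-9:30 pm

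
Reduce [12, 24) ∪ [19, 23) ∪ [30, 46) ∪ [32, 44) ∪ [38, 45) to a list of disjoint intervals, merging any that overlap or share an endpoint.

[19, 23) overlaps/touches [12, 24) → extend to [12, 24).
[30, 46) is disjoint → start new block.
[32, 44) overlaps/touches [30, 46) → extend to [30, 46).
[38, 45) overlaps/touches [30, 46) → extend to [30, 46).

[12, 24) ∪ [30, 46)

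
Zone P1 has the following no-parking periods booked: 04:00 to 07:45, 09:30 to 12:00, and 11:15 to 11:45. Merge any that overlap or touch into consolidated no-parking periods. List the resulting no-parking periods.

04:00-07:45, 09:30-12:00

09:30-12:00 is disjoint → start new block.
11:15-11:45 overlaps/touches 09:30-12:00 → extend to 09:30-12:00.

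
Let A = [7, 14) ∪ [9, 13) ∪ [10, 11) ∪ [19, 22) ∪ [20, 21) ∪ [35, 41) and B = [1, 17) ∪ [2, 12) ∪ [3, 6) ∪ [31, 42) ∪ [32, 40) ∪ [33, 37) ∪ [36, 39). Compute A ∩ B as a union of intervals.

First set merges to [7, 14), [19, 22), [35, 41).
Second set merges to [1, 17), [31, 42).
[7, 14) overlaps B on [7, 14).
[19, 22) falls entirely outside B.
[35, 41) overlaps B on [35, 41).

[7, 14) ∪ [35, 41)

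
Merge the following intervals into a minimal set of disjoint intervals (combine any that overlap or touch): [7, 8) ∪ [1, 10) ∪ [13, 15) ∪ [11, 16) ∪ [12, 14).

[1, 10) ∪ [11, 16)

Sort by start: [1, 10), [7, 8), [11, 16), [12, 14), [13, 15).
[7, 8) overlaps/touches [1, 10) → extend to [1, 10).
[11, 16) is disjoint → start new block.
[12, 14) overlaps/touches [11, 16) → extend to [11, 16).
[13, 15) overlaps/touches [11, 16) → extend to [11, 16).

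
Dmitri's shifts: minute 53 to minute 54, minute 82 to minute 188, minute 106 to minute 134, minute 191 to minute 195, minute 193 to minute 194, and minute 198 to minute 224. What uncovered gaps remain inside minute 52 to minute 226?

Covered (merged): minute 53 to minute 54, minute 82 to minute 188, minute 191 to minute 195, minute 198 to minute 224.
Uncovered inside minute 52 to minute 226: minute 52 to minute 53, minute 54 to minute 82, minute 188 to minute 191, minute 195 to minute 198, minute 224 to minute 226.

minute 52 to minute 53, minute 54 to minute 82, minute 188 to minute 191, minute 195 to minute 198, minute 224 to minute 226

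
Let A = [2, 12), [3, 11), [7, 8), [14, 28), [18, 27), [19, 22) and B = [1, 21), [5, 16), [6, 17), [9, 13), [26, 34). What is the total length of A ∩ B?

A, merged: [2, 12), [14, 28).
B, merged: [1, 21), [26, 34).
A ∩ B = [2, 12), [14, 21), [26, 28).
Total: 10 + 7 + 2 = 19.

19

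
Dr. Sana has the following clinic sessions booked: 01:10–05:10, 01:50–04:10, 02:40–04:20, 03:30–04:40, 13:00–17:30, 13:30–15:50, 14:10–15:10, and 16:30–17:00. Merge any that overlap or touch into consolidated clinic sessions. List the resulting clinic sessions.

01:50–04:10 overlaps/touches 01:10–05:10 → extend to 01:10–05:10.
02:40–04:20 overlaps/touches 01:10–05:10 → extend to 01:10–05:10.
03:30–04:40 overlaps/touches 01:10–05:10 → extend to 01:10–05:10.
13:00–17:30 is disjoint → start new block.
13:30–15:50 overlaps/touches 13:00–17:30 → extend to 13:00–17:30.
14:10–15:10 overlaps/touches 13:00–17:30 → extend to 13:00–17:30.
16:30–17:00 overlaps/touches 13:00–17:30 → extend to 13:00–17:30.

01:10–05:10, 13:00–17:30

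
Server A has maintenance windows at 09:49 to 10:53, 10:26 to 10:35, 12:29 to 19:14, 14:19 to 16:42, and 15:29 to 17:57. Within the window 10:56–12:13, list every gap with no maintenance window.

10:56-12:13

Covered (merged): 09:49-10:53, 12:29-19:14.
Uncovered inside 10:56-12:13: 10:56-12:13.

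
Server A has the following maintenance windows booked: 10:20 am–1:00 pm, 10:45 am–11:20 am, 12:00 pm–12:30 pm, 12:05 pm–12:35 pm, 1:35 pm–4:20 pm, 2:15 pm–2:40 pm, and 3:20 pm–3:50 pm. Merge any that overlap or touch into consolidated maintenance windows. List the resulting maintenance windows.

10:20 am–1:00 pm, 1:35 pm–4:20 pm

10:45 am–11:20 am overlaps/touches 10:20 am–1:00 pm → extend to 10:20 am–1:00 pm.
12:00 pm–12:30 pm overlaps/touches 10:20 am–1:00 pm → extend to 10:20 am–1:00 pm.
12:05 pm–12:35 pm overlaps/touches 10:20 am–1:00 pm → extend to 10:20 am–1:00 pm.
1:35 pm–4:20 pm is disjoint → start new block.
2:15 pm–2:40 pm overlaps/touches 1:35 pm–4:20 pm → extend to 1:35 pm–4:20 pm.
3:20 pm–3:50 pm overlaps/touches 1:35 pm–4:20 pm → extend to 1:35 pm–4:20 pm.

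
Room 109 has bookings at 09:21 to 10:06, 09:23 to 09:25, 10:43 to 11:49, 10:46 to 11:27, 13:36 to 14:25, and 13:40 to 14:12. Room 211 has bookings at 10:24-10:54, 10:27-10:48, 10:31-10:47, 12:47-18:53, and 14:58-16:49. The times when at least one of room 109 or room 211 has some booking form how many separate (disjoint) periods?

3

Merge the first list: 09:21-10:06, 10:43-11:49, 13:36-14:25.
Merge the second list: 10:24-10:54, 12:47-18:53.
A ∪ B = 09:21-10:06, 10:24-11:49, 12:47-18:53.
That is 3 disjoint pieces.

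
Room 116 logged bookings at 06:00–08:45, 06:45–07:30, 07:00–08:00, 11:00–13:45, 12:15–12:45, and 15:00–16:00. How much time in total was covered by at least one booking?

6 h 30 min

Merged: 06:00-08:45, 11:00-13:45, 15:00-16:00.
Lengths: 2 h 45 min + 2 h 45 min + 1 h = 6 h 30 min.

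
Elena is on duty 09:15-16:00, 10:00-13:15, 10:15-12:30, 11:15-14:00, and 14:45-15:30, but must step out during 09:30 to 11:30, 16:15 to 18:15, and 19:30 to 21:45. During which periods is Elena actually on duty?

Merge the first list: 09:15-16:00.
09:15-16:00 minus B → 09:15-09:30, 11:30-16:00.

09:15-09:30, 11:30-16:00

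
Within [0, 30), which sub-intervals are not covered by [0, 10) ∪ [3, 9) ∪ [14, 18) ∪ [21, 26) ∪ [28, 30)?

The merged coverage is [0, 10), [14, 18), [21, 26), [28, 30).
Complement within [0, 30): [10, 14), [18, 21), [26, 28).

[10, 14) ∪ [18, 21) ∪ [26, 28)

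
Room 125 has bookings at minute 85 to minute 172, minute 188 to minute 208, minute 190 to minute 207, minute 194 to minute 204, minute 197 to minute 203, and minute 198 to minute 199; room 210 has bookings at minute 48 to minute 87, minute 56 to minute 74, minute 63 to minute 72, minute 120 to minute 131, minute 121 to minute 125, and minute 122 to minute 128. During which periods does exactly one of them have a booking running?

minute 48 to minute 85, minute 87 to minute 120, minute 131 to minute 172, minute 188 to minute 208

First set merges to minute 85 to minute 172, minute 188 to minute 208.
Second set merges to minute 48 to minute 87, minute 120 to minute 131.
A \ B = minute 87 to minute 120, minute 131 to minute 172, minute 188 to minute 208.
B \ A = minute 48 to minute 85.
Union of the two gives the symmetric difference.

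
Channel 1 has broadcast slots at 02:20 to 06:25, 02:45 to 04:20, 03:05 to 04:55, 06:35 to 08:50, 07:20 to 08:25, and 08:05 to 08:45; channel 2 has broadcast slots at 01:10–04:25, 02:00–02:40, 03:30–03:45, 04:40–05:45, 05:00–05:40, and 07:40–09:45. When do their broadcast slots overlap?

02:20–04:25, 04:40–05:45, 07:40–08:50

Merge the first list: 02:20–06:25, 06:35–08:50.
Merge the second list: 01:10–04:25, 04:40–05:45, 07:40–09:45.
02:20–06:25 meets the second set on 02:20–04:25, 04:40–05:45.
06:35–08:50 meets the second set on 07:40–08:50.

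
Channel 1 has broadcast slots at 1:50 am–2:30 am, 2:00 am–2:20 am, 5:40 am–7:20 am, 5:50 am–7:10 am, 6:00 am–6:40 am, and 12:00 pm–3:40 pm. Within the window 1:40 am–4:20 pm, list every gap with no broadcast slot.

1:40 am–1:50 am, 2:30 am–5:40 am, 7:20 am–12:00 pm, 3:40 pm–4:20 pm

The merged coverage is 1:50 am–2:30 am, 5:40 am–7:20 am, 12:00 pm–3:40 pm.
Gaps within 1:40 am–4:20 pm: 1:40 am–1:50 am, 2:30 am–5:40 am, 7:20 am–12:00 pm, 3:40 pm–4:20 pm.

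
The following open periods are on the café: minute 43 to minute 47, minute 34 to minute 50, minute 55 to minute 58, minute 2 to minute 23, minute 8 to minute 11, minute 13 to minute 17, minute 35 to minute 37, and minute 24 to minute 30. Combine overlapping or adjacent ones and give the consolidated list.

Sort by start: minute 2 to minute 23, minute 8 to minute 11, minute 13 to minute 17, minute 24 to minute 30, minute 34 to minute 50, minute 35 to minute 37, minute 43 to minute 47, minute 55 to minute 58.
minute 8 to minute 11 overlaps/touches minute 2 to minute 23 → extend to minute 2 to minute 23.
minute 13 to minute 17 overlaps/touches minute 2 to minute 23 → extend to minute 2 to minute 23.
minute 24 to minute 30 is disjoint → start new block.
minute 34 to minute 50 is disjoint → start new block.
minute 35 to minute 37 overlaps/touches minute 34 to minute 50 → extend to minute 34 to minute 50.
minute 43 to minute 47 overlaps/touches minute 34 to minute 50 → extend to minute 34 to minute 50.
minute 55 to minute 58 is disjoint → start new block.

minute 2 to minute 23, minute 24 to minute 30, minute 34 to minute 50, minute 55 to minute 58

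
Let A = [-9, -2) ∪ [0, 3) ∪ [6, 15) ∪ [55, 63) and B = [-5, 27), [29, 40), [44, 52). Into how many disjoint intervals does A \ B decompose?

2

A \ B = [-9, -5), [55, 63).
That is 2 disjoint pieces.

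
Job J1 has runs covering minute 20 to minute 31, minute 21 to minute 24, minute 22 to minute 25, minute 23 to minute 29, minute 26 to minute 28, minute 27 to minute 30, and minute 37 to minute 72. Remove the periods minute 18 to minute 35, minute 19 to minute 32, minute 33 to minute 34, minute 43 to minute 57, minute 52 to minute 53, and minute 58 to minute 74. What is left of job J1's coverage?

minute 37 to minute 43, minute 57 to minute 58

A, merged: minute 20 to minute 31, minute 37 to minute 72.
B, merged: minute 18 to minute 35, minute 43 to minute 57, minute 58 to minute 74.
minute 20 to minute 31 lies entirely inside B → drops out.
minute 37 to minute 72 with B removed leaves minute 37 to minute 43, minute 57 to minute 58.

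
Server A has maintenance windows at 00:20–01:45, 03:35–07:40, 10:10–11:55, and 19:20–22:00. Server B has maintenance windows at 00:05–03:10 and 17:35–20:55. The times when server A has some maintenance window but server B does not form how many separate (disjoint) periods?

A \ B = 03:35–07:40, 10:10–11:55, 20:55–22:00.
That is 3 disjoint pieces.

3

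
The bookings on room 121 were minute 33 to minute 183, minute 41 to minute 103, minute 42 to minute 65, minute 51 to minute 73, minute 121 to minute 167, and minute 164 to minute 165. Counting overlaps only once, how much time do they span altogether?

Merged: minute 33 to minute 183.
Length: 150 minutes.

150 minutes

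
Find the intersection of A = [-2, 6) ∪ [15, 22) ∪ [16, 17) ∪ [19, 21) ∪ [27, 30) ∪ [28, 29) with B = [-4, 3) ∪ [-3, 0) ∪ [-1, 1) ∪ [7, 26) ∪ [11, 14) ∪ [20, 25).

[-2, 3) ∪ [15, 22)

First set merges to [-2, 6), [15, 22), [27, 30).
Second set merges to [-4, 3), [7, 26).
[-2, 6) overlaps B on [-2, 3).
[15, 22) overlaps B on [15, 22).
[27, 30) falls entirely outside B.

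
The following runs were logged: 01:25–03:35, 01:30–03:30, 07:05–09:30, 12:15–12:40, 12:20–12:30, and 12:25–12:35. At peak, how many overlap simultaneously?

At 12:25, 3 of the intervals are simultaneously active.
No point has more.

3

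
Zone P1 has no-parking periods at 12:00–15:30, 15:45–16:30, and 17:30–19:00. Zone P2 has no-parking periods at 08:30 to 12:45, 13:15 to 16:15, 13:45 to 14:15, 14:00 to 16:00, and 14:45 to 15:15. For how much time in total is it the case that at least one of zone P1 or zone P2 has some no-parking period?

9 h 30 min

Merge the second list: 08:30–12:45, 13:15–16:15.
A ∪ B = 08:30–16:30, 17:30–19:00.
Total: 8 h + 1 h 30 min = 9 h 30 min.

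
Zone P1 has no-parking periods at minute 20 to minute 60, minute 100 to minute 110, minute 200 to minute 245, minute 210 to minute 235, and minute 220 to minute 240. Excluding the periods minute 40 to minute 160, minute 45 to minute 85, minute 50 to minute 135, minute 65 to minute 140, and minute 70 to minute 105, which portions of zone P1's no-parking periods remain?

minute 20 to minute 40, minute 200 to minute 245

A, merged: minute 20 to minute 60, minute 100 to minute 110, minute 200 to minute 245.
B, merged: minute 40 to minute 160.
minute 20 to minute 60 \ B = minute 20 to minute 40.
minute 100 to minute 110: entirely removed.
minute 200 to minute 245: nothing removed.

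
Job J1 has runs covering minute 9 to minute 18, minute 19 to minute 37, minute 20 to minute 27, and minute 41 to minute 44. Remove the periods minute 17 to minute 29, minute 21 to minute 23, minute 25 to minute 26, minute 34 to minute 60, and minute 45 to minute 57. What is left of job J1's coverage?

minute 9 to minute 17, minute 29 to minute 34

Merge the first list: minute 9 to minute 18, minute 19 to minute 37, minute 41 to minute 44.
Merge the second list: minute 17 to minute 29, minute 34 to minute 60.
minute 9 to minute 18 with B removed leaves minute 9 to minute 17.
minute 19 to minute 37 with B removed leaves minute 29 to minute 34.
minute 41 to minute 44 lies entirely inside B → drops out.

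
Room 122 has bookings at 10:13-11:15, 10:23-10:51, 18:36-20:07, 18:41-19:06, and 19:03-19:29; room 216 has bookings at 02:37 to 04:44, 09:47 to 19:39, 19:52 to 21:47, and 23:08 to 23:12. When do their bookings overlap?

First set merges to 10:13–11:15, 18:36–20:07.
10:13–11:15 overlaps B on 10:13–11:15.
18:36–20:07 overlaps B on 18:36–19:39, 19:52–20:07.

10:13–11:15, 18:36–19:39, 19:52–20:07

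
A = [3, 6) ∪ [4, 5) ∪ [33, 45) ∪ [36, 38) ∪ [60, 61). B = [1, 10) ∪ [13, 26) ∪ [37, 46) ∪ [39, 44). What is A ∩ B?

[3, 6) ∪ [37, 45)

A, merged: [3, 6), [33, 45), [60, 61).
B, merged: [1, 10), [13, 26), [37, 46).
[3, 6) meets the second set on [3, 6).
[33, 45) meets the second set on [37, 45).
[60, 61): no overlap with the second set.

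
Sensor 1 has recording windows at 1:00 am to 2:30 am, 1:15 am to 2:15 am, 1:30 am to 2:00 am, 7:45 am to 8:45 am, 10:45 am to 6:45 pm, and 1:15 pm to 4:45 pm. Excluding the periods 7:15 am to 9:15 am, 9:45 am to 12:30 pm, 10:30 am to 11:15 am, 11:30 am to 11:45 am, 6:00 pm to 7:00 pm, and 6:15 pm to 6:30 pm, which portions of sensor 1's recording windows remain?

1:00 am-2:30 am, 12:30 pm-6:00 pm

A, merged: 1:00 am-2:30 am, 7:45 am-8:45 am, 10:45 am-6:45 pm.
B, merged: 7:15 am-9:15 am, 9:45 am-12:30 pm, 6:00 pm-7:00 pm.
1:00 am-2:30 am: no B overlap → unchanged.
7:45 am-8:45 am: fully covered by B → removed.
10:45 am-6:45 pm minus B → 12:30 pm-6:00 pm.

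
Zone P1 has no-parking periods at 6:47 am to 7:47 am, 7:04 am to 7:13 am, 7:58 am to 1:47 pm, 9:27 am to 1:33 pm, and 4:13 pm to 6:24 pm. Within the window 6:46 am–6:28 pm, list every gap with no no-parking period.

6:46 am–6:47 am, 7:47 am–7:58 am, 1:47 pm–4:13 pm, 6:24 pm–6:28 pm

Covered (merged): 6:47 am–7:47 am, 7:58 am–1:47 pm, 4:13 pm–6:24 pm.
Uncovered inside 6:46 am–6:28 pm: 6:46 am–6:47 am, 7:47 am–7:58 am, 1:47 pm–4:13 pm, 6:24 pm–6:28 pm.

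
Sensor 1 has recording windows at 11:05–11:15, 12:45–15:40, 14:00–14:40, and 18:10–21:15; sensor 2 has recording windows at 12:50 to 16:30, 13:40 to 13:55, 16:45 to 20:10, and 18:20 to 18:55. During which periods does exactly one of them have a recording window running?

11:05–11:15, 12:45–12:50, 15:40–16:30, 16:45–18:10, 20:10–21:15

First set merges to 11:05–11:15, 12:45–15:40, 18:10–21:15.
Second set merges to 12:50–16:30, 16:45–20:10.
A \ B = 11:05–11:15, 12:45–12:50, 20:10–21:15.
B \ A = 15:40–16:30, 16:45–18:10.
Union of the two gives the symmetric difference.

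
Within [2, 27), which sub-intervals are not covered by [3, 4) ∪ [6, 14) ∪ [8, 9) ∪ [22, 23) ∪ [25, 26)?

[2, 3) ∪ [4, 6) ∪ [14, 22) ∪ [23, 25) ∪ [26, 27)

Covered (merged): [3, 4), [6, 14), [22, 23), [25, 26).
Uncovered inside [2, 27): [2, 3), [4, 6), [14, 22), [23, 25), [26, 27).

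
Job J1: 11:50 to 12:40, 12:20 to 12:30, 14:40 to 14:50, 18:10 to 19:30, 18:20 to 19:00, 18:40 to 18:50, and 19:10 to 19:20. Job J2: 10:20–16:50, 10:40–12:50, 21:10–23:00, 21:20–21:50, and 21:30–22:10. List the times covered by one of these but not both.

10:20–11:50, 12:40–14:40, 14:50–16:50, 18:10–19:30, 21:10–23:00

A, merged: 11:50–12:40, 14:40–14:50, 18:10–19:30.
B, merged: 10:20–16:50, 21:10–23:00.
A \ B = 18:10–19:30.
B \ A = 10:20–11:50, 12:40–14:40, 14:50–16:50, 21:10–23:00.
Union of the two gives the symmetric difference.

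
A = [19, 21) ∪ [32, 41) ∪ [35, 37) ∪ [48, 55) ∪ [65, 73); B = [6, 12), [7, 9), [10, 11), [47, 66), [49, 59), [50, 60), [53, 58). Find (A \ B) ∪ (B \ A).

[6, 12) ∪ [19, 21) ∪ [32, 41) ∪ [47, 48) ∪ [55, 65) ∪ [66, 73)

A, merged: [19, 21), [32, 41), [48, 55), [65, 73).
B, merged: [6, 12), [47, 66).
A \ B = [19, 21), [32, 41), [66, 73).
B \ A = [6, 12), [47, 48), [55, 65).
Union of the two gives the symmetric difference.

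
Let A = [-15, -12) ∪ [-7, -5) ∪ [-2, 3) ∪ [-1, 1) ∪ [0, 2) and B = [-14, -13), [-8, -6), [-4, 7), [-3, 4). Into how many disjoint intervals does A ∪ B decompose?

A, merged: [-15, -12), [-7, -5), [-2, 3).
B, merged: [-14, -13), [-8, -6), [-4, 7).
A ∪ B = [-15, -12), [-8, -5), [-4, 7).
That is 3 disjoint pieces.

3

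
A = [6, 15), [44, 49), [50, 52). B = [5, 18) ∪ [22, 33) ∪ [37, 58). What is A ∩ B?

[6, 15) meets the second set on [6, 15).
[44, 49) meets the second set on [44, 49).
[50, 52) meets the second set on [50, 52).

[6, 15) ∪ [44, 49) ∪ [50, 52)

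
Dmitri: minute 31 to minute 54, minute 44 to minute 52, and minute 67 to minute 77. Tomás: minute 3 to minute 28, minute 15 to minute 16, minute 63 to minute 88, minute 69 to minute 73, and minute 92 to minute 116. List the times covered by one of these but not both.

A, merged: minute 31 to minute 54, minute 67 to minute 77.
B, merged: minute 3 to minute 28, minute 63 to minute 88, minute 92 to minute 116.
A \ B = minute 31 to minute 54.
B \ A = minute 3 to minute 28, minute 63 to minute 67, minute 77 to minute 88, minute 92 to minute 116.
Union of the two gives the symmetric difference.

minute 3 to minute 28, minute 31 to minute 54, minute 63 to minute 67, minute 77 to minute 88, minute 92 to minute 116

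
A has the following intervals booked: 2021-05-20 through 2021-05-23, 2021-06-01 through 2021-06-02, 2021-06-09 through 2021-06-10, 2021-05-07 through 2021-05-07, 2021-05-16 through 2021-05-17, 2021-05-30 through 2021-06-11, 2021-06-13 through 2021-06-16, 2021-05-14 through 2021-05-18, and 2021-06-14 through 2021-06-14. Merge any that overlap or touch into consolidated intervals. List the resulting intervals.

Sort by start: 2021-05-07 through 2021-05-07, 2021-05-14 through 2021-05-18, 2021-05-16 through 2021-05-17, 2021-05-20 through 2021-05-23, 2021-05-30 through 2021-06-11, 2021-06-01 through 2021-06-02, 2021-06-09 through 2021-06-10, 2021-06-13 through 2021-06-16, 2021-06-14 through 2021-06-14.
2021-05-14 through 2021-05-18 is disjoint → start new block.
2021-05-16 through 2021-05-17 overlaps/touches 2021-05-14 through 2021-05-18 → extend to 2021-05-14 through 2021-05-18.
2021-05-20 through 2021-05-23 is disjoint → start new block.
2021-05-30 through 2021-06-11 is disjoint → start new block.
2021-06-01 through 2021-06-02 overlaps/touches 2021-05-30 through 2021-06-11 → extend to 2021-05-30 through 2021-06-11.
2021-06-09 through 2021-06-10 overlaps/touches 2021-05-30 through 2021-06-11 → extend to 2021-05-30 through 2021-06-11.
2021-06-13 through 2021-06-16 is disjoint → start new block.
2021-06-14 through 2021-06-14 overlaps/touches 2021-06-13 through 2021-06-16 → extend to 2021-06-13 through 2021-06-16.

2021-05-07 through 2021-05-07, 2021-05-14 through 2021-05-18, 2021-05-20 through 2021-05-23, 2021-05-30 through 2021-06-11, 2021-06-13 through 2021-06-16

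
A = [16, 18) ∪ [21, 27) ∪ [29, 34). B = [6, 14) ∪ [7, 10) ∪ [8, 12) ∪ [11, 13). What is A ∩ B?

Merge the second list: [6, 14).
[16, 18): no overlap with the second set.
[21, 27): no overlap with the second set.
[29, 34): no overlap with the second set.
No overlap.

none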